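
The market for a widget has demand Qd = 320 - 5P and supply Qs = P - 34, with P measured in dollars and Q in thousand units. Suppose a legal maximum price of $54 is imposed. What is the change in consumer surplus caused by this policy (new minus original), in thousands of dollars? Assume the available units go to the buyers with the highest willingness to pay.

Without the control the market clears where 320 - 5P = P - 34, i.e. P* = 59 and Q* = 25.
Because the ceiling (54) lies below the market-clearing price, it is binding.
At P = 54: Qd = 320 - 5·54 = 50 and Qs = 54 - 34 = 20.
Consumer surplus without the control is ½ · (64 - 59) · 25 = 62.5.
With the ceiling, 20 units are sold at 54 (assume they go to the highest-value buyers). The demand price at Q = 20 is 60, so CS = ½ · [(64 - 54) + (60 - 54)] · 20 = 160.
Change in consumer surplus = 160 - 62.5 = 97.5.

97.5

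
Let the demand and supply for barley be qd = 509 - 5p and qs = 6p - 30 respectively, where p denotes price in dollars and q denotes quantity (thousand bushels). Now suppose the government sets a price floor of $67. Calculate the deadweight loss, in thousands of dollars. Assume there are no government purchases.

1485

In a free market, 509 - 5p = 6p - 30 gives the equilibrium p* = 49, q* = 264.
Because the floor (67) lies above the market-clearing price, it is binding.
At p = 67: qd = 509 - 5·67 = 174 and qs = 6·67 - 30 = 372.
Quantity traded falls to 174. At q = 174 the demand price is (509 - 174)/5 = 67 and the supply price is (30 + 174)/6 = 34.
Deadweight loss = ½ · (67 - 34) · (264 - 174) = ½ · 33 · 90 = 1485.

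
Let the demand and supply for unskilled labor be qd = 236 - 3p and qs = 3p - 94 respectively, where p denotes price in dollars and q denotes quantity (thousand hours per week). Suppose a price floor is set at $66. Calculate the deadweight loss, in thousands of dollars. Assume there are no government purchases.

363

Equilibrium: 236 - 3p = 3p - 94, so 330 = 6p and p* = 55, q* = 71.
Since 66 > 55, the floor is binding.
At p = 66: qd = 236 - 3·66 = 38 and qs = 3·66 - 94 = 104.
Quantity traded falls to 38. At q = 38 the demand price is (236 - 38)/3 = 66 and the supply price is (94 + 38)/3 = 44.
Deadweight loss = ½ · (66 - 44) · (71 - 38) = ½ · 22 · 33 = 363.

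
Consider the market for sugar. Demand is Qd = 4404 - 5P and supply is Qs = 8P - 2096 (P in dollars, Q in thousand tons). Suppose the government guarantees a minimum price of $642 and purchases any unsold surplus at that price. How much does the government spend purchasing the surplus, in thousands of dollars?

Equilibrium: 4404 - 5P = 8P - 2096, so 6500 = 13P and P* = 500, Q* = 1904.
The floor of 642 is above the equilibrium price 500, so it binds.
At P = 642: Qd = 4404 - 5·642 = 1194 and Qs = 8·642 - 2096 = 3040.
Surplus = Qs - Qd = 1846.
Government expenditure = surplus × support price = 1846 × 642 = 1185132.

1185132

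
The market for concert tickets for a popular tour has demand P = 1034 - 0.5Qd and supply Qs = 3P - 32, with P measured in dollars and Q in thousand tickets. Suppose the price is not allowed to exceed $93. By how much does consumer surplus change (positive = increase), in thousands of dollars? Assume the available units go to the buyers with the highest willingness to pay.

-159821.25

Rearranging demand gives Qd = 2068 - 2P. In a free market, 2068 - 2P = 3P - 32 gives the equilibrium P* = 420, Q* = 1228.
The ceiling of 93 is below the equilibrium price 420, so it binds.
At P = 93: Qd = 2068 - 2·93 = 1882 and Qs = 3·93 - 32 = 247.
Consumer surplus without the control is ½ · (1034 - 420) · 1228 = 376996.
With the ceiling, 247 units are sold at 93 (assume they go to the highest-value buyers). The demand price at Q = 247 is 910.5, so CS = ½ · [(1034 - 93) + (910.5 - 93)] · 247 = 217174.75.
Change in consumer surplus = 217174.75 - 376996 = -159821.25.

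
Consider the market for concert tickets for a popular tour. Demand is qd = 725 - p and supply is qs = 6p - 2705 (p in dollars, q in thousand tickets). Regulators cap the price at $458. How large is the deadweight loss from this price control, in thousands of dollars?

Without the control the market clears where 725 - p = 6p - 2705, i.e. p* = 490 and q* = 235.
Because the ceiling (458) lies below the market-clearing price, it is binding.
At p = 458: qd = 725 - 458 = 267 and qs = 6·458 - 2705 = 43.
Quantity traded falls to 43. At q = 43 the demand price is 725 - 43 = 682 and the supply price is (2705 + 43)/6 = 458.
Deadweight loss = ½ · (682 - 458) · (235 - 43) = ½ · 224 · 192 = 21504.

21504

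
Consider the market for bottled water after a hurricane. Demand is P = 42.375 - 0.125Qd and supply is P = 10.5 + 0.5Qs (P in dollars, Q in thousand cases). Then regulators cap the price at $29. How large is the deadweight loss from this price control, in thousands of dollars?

Rearranging demand gives Qd = 339 - 8P; rearranging supply gives Qs = 2P - 21. Setting quantity demanded equal to quantity supplied, 339 - 8P = 2P - 21, gives P* = 36 and Q* = 51.
Since 29 < 36, the ceiling is binding.
At P = 29: Qd = 339 - 8·29 = 107 and Qs = 2·29 - 21 = 37.
Quantity traded falls to 37. At Q = 37 the demand price is (339 - 37)/8 = 37.75 and the supply price is (21 + 37)/2 = 29.
Deadweight loss = ½ · (37.75 - 29) · (51 - 37) = ½ · 8.75 · 14 = 61.25.

61.25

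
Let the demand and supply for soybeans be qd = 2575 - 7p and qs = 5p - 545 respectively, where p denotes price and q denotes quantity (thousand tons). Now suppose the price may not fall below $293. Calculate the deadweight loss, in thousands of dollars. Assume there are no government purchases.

9147.6

Equilibrium: 2575 - 7p = 5p - 545, so 3120 = 12p and p* = 260, q* = 755.
The floor of 293 is above the equilibrium price 260, so it binds.
At p = 293: qd = 2575 - 7·293 = 524 and qs = 5·293 - 545 = 920.
Quantity traded falls to 524. At q = 524 the demand price is (2575 - 524)/7 = 293 and the supply price is (545 + 524)/5 = 213.8.
Deadweight loss = ½ · (293 - 213.8) · (755 - 524) = ½ · 79.2 · 231 = 9147.6.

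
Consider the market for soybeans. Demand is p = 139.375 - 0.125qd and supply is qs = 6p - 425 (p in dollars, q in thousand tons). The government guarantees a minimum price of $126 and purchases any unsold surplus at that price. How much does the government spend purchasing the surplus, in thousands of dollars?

Rearranging demand gives qd = 1115 - 8p. Setting quantity demanded equal to quantity supplied, 1115 - 8p = 6p - 425, gives p* = 110 and q* = 235.
The floor of 126 is above the equilibrium price 110, so it binds.
At p = 126: qd = 1115 - 8·126 = 107 and qs = 6·126 - 425 = 331.
Surplus = qs - qd = 224.
Government expenditure = surplus × support price = 224 × 126 = 28224.

28224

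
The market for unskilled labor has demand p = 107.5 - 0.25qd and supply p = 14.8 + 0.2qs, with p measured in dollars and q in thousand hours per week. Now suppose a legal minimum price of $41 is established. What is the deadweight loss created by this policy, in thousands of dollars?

0

Rearranging demand gives qd = 430 - 4p; rearranging supply gives qs = 5p - 74. In a free market, 430 - 4p = 5p - 74 gives the equilibrium p* = 56, q* = 206.
The floor of 41 is below the equilibrium price 56, so it is not binding; the market clears at p* = 56, q* = 206.
Since the control does not bind, no trades are prevented and deadweight loss is zero.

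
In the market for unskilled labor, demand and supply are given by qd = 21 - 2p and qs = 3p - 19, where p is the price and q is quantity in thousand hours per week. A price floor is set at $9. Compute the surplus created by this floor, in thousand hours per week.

5

Equilibrium: 21 - 2p = 3p - 19, so 40 = 5p and p* = 8, q* = 5.
The floor of 9 is above the equilibrium price 8, so it binds.
At p = 9: qd = 21 - 2·9 = 3 and qs = 3·9 - 19 = 8.
Surplus = qs - qd = 8 - 3 = 5.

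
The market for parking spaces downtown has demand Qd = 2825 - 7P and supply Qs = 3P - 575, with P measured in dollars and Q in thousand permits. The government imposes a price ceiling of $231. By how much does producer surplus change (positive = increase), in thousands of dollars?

Equilibrium: 2825 - 7P = 3P - 575, so 3400 = 10P and P* = 340, Q* = 445.
The ceiling of 231 is below the equilibrium price 340, so it binds.
At P = 231: Qd = 2825 - 7·231 = 1208 and Qs = 3·231 - 575 = 118.
Producer surplus without the control is ½ · (340 - 575/3) · 445 = 198025/6.
With the ceiling, producers sell 118 units at 231, so PS = ½ · (231 - 575/3) · 118 = 6962/3.
Change in producer surplus = 6962/3 - 198025/6 = -30683.5.

-30683.5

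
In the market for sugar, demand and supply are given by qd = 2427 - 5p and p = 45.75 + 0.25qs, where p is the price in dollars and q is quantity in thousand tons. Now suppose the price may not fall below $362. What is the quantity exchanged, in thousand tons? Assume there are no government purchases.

Rearranging supply gives qs = 4p - 183. In a free market, 2427 - 5p = 4p - 183 gives the equilibrium p* = 290, q* = 977.
Because the floor (362) lies above the market-clearing price, it is binding.
At p = 362: qd = 2427 - 5·362 = 617 and qs = 4·362 - 183 = 1265.
The quantity actually transacted is the short side, demand: 617.

617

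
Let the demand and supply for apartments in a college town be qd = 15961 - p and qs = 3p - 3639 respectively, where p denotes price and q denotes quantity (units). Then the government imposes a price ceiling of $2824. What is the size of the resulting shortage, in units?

8304

Setting quantity demanded equal to quantity supplied, 15961 - p = 3p - 3639, gives p* = 4900 and q* = 11061.
Because the ceiling (2824) lies below the market-clearing price, it is binding.
At p = 2824: qd = 15961 - 2824 = 13137 and qs = 3·2824 - 3639 = 4833.
Shortage = qd - qs = 13137 - 4833 = 8304.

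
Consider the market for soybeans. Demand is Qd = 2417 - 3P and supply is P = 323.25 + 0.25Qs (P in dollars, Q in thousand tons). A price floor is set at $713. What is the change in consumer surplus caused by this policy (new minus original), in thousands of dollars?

-101107.5

Rearranging supply gives Qs = 4P - 1293. Equilibrium: 2417 - 3P = 4P - 1293, so 3710 = 7P and P* = 530, Q* = 827.
Since 713 > 530, the floor is binding.
At P = 713: Qd = 2417 - 3·713 = 278 and Qs = 4·713 - 1293 = 1559.
Consumer surplus without the control is ½ · (2417/3 - 530) · 827 = 683929/6.
With the floor, consumers buy 278 units at 713, so CS = ½ · (2417/3 - 713) · 278 = 38642/3.
Change in consumer surplus = 38642/3 - 683929/6 = -101107.5.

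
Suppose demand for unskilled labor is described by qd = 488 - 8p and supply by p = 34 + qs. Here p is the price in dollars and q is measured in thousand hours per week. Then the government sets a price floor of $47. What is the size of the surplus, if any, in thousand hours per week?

0

Rearranging supply gives qs = p - 34. Setting quantity demanded equal to quantity supplied, 488 - 8p = p - 34, gives p* = 58 and q* = 24.
The floor of 47 is below the equilibrium price 58, so it is not binding; the market clears at p* = 58, q* = 24.
Since the control does not bind, there is no surplus.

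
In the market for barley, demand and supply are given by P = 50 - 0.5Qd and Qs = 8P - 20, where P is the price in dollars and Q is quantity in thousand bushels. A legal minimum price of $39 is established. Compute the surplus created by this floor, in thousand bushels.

Rearranging demand gives Qd = 100 - 2P. Equilibrium: 100 - 2P = 8P - 20, so 120 = 10P and P* = 12, Q* = 76.
The floor of 39 is above the equilibrium price 12, so it binds.
At P = 39: Qd = 100 - 2·39 = 22 and Qs = 8·39 - 20 = 292.
Surplus = Qs - Qd = 292 - 22 = 270.

270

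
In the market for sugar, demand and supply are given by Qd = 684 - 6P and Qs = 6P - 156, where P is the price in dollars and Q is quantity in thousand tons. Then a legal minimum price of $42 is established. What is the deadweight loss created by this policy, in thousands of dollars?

Without the control the market clears where 684 - 6P = 6P - 156, i.e. P* = 70 and Q* = 264.
Since 42 is below P* = 70, the floor does not bind and the free-market outcome prevails.
Since the control does not bind, no trades are prevented and deadweight loss is zero.

0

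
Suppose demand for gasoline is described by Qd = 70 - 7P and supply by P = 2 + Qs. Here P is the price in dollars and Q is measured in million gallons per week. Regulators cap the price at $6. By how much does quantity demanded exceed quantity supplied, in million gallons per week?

24

Rearranging supply gives Qs = P - 2. In a free market, 70 - 7P = P - 2 gives the equilibrium P* = 9, Q* = 7.
The ceiling of 6 is below the equilibrium price 9, so it binds.
At P = 6: Qd = 70 - 7·6 = 28 and Qs = 6 - 2 = 4.
Shortage = Qd - Qs = 28 - 4 = 24.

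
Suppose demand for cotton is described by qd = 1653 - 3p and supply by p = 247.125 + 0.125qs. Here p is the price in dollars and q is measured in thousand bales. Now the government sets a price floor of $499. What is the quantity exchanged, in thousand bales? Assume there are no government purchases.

156

Rearranging supply gives qs = 8p - 1977. Setting quantity demanded equal to quantity supplied, 1653 - 3p = 8p - 1977, gives p* = 330 and q* = 663.
Because the floor (499) lies above the market-clearing price, it is binding.
At p = 499: qd = 1653 - 3·499 = 156 and qs = 8·499 - 1977 = 2015.
The quantity actually transacted is the short side, demand: 156.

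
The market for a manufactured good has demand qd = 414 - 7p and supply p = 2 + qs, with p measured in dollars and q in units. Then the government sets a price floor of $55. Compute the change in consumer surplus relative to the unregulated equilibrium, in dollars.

Rearranging supply gives qs = p - 2. Setting quantity demanded equal to quantity supplied, 414 - 7p = p - 2, gives p* = 52 and q* = 50.
Since 55 > 52, the floor is binding.
At p = 55: qd = 414 - 7·55 = 29 and qs = 55 - 2 = 53.
Consumer surplus without the control is ½ · (414/7 - 52) · 50 = 1250/7.
With the floor, consumers buy 29 units at 55, so CS = ½ · (414/7 - 55) · 29 = 841/14.
Change in consumer surplus = 841/14 - 1250/7 = -118.5.

-118.5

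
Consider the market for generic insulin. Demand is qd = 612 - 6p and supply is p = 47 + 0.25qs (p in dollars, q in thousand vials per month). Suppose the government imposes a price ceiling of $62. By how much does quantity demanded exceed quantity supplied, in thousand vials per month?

Rearranging supply gives qs = 4p - 188. In a free market, 612 - 6p = 4p - 188 gives the equilibrium p* = 80, q* = 132.
The ceiling of 62 is below the equilibrium price 80, so it binds.
At p = 62: qd = 612 - 6·62 = 240 and qs = 4·62 - 188 = 60.
Shortage = qd - qs = 240 - 60 = 180.

180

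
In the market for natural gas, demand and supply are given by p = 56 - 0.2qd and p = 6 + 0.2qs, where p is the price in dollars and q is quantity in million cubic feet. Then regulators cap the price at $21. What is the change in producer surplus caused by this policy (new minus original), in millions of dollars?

Rearranging demand gives qd = 280 - 5p; rearranging supply gives qs = 5p - 30. Setting quantity demanded equal to quantity supplied, 280 - 5p = 5p - 30, gives p* = 31 and q* = 125.
Because the ceiling (21) lies below the market-clearing price, it is binding.
At p = 21: qd = 280 - 5·21 = 175 and qs = 5·21 - 30 = 75.
Producer surplus without the control is ½ · (31 - 6) · 125 = 1562.5.
With the ceiling, producers sell 75 units at 21, so PS = ½ · (21 - 6) · 75 = 562.5.
Change in producer surplus = 562.5 - 1562.5 = -1000.

-1000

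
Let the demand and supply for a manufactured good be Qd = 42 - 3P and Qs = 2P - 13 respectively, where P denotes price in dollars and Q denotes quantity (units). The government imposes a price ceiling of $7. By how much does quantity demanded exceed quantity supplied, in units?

20

In a free market, 42 - 3P = 2P - 13 gives the equilibrium P* = 11, Q* = 9.
The ceiling of 7 is below the equilibrium price 11, so it binds.
At P = 7: Qd = 42 - 3·7 = 21 and Qs = 2·7 - 13 = 1.
Shortage = Qd - Qs = 21 - 1 = 20.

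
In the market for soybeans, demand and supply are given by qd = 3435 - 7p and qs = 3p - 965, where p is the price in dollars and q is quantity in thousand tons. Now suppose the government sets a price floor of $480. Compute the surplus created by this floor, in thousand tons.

Without the control the market clears where 3435 - 7p = 3p - 965, i.e. p* = 440 and q* = 355.
Because the floor (480) lies above the market-clearing price, it is binding.
At p = 480: qd = 3435 - 7·480 = 75 and qs = 3·480 - 965 = 475.
Surplus = qs - qd = 475 - 75 = 400.

400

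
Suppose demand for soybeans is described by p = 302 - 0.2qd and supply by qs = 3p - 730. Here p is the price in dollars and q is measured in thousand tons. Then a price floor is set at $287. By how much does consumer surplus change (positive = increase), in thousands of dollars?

-647.5

Rearranging demand gives qd = 1510 - 5p. Without the control the market clears where 1510 - 5p = 3p - 730, i.e. p* = 280 and q* = 110.
Because the floor (287) lies above the market-clearing price, it is binding.
At p = 287: qd = 1510 - 5·287 = 75 and qs = 3·287 - 730 = 131.
Consumer surplus without the control is ½ · (302 - 280) · 110 = 1210.
With the floor, consumers buy 75 units at 287, so CS = ½ · (302 - 287) · 75 = 562.5.
Change in consumer surplus = 562.5 - 1210 = -647.5.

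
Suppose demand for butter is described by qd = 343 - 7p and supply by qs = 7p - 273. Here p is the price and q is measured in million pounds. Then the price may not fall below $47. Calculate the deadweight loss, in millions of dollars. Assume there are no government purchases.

Setting quantity demanded equal to quantity supplied, 343 - 7p = 7p - 273, gives p* = 44 and q* = 35.
Because the floor (47) lies above the market-clearing price, it is binding.
At p = 47: qd = 343 - 7·47 = 14 and qs = 7·47 - 273 = 56.
Quantity traded falls to 14. At q = 14 the demand price is (343 - 14)/7 = 47 and the supply price is (273 + 14)/7 = 41.
Deadweight loss = ½ · (47 - 41) · (35 - 14) = ½ · 6 · 21 = 63.

63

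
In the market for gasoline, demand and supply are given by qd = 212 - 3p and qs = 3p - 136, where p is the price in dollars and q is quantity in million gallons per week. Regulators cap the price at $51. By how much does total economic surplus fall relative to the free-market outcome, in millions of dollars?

Equilibrium: 212 - 3p = 3p - 136, so 348 = 6p and p* = 58, q* = 38.
Since 51 < 58, the ceiling is binding.
At p = 51: qd = 212 - 3·51 = 59 and qs = 3·51 - 136 = 17.
Quantity traded falls to 17. At q = 17 the demand price is (212 - 17)/3 = 65 and the supply price is (136 + 17)/3 = 51.
Deadweight loss = ½ · (65 - 51) · (38 - 17) = ½ · 14 · 21 = 147.

147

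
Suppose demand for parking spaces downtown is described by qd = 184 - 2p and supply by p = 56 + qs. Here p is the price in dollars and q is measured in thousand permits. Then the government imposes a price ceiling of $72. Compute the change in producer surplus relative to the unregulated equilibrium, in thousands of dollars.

Rearranging supply gives qs = p - 56. In a free market, 184 - 2p = p - 56 gives the equilibrium p* = 80, q* = 24.
Since 72 < 80, the ceiling is binding.
At p = 72: qd = 184 - 2·72 = 40 and qs = 72 - 56 = 16.
Producer surplus without the control is ½ · (80 - 56) · 24 = 288.
With the ceiling, producers sell 16 units at 72, so PS = ½ · (72 - 56) · 16 = 128.
Change in producer surplus = 128 - 288 = -160.

-160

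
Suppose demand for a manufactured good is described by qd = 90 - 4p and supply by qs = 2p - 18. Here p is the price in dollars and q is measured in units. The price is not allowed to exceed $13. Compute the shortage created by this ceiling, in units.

30

In a free market, 90 - 4p = 2p - 18 gives the equilibrium p* = 18, q* = 18.
Since 13 < 18, the ceiling is binding.
At p = 13: qd = 90 - 4·13 = 38 and qs = 2·13 - 18 = 8.
Shortage = qd - qs = 38 - 8 = 30.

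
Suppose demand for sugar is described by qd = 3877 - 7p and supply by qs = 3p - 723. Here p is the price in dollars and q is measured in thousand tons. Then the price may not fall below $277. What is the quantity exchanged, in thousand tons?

657

In a free market, 3877 - 7p = 3p - 723 gives the equilibrium p* = 460, q* = 657.
The floor of 277 is below the equilibrium price 460, so it is not binding; the market clears at p* = 460, q* = 657.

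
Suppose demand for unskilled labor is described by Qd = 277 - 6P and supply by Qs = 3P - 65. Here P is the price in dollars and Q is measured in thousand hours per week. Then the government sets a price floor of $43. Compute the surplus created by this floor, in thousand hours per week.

In a free market, 277 - 6P = 3P - 65 gives the equilibrium P* = 38, Q* = 49.
Since 43 > 38, the floor is binding.
At P = 43: Qd = 277 - 6·43 = 19 and Qs = 3·43 - 65 = 64.
Surplus = Qs - Qd = 64 - 19 = 45.

45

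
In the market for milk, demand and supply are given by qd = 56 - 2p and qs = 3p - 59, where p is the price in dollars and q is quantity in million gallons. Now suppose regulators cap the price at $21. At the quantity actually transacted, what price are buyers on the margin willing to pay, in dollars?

26

Without the control the market clears where 56 - 2p = 3p - 59, i.e. p* = 23 and q* = 10.
The ceiling of 21 is below the equilibrium price 23, so it binds.
At p = 21: qd = 56 - 2·21 = 14 and qs = 3·21 - 59 = 4.
Only 4 units reach the market. On the demand curve, the marginal buyer's willingness to pay at q = 4 is (56 - 4)/2 = 26.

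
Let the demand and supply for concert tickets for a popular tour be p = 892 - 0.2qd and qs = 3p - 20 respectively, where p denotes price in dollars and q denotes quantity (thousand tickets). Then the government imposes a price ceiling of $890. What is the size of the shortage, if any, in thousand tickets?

Rearranging demand gives qd = 4460 - 5p. Without the control the market clears where 4460 - 5p = 3p - 20, i.e. p* = 560 and q* = 1660.
The ceiling of 890 is above the equilibrium price 560, so it is not binding; the market clears at p* = 560, q* = 1660.
Since the control does not bind, there is no shortage.

0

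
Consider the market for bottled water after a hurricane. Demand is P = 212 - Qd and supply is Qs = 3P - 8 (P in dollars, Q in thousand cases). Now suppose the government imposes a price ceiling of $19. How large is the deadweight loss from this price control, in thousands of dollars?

7776

Rearranging demand gives Qd = 212 - P. In a free market, 212 - P = 3P - 8 gives the equilibrium P* = 55, Q* = 157.
The ceiling of 19 is below the equilibrium price 55, so it binds.
At P = 19: Qd = 212 - 19 = 193 and Qs = 3·19 - 8 = 49.
Quantity traded falls to 49. At Q = 49 the demand price is 212 - 49 = 163 and the supply price is (8 + 49)/3 = 19.
Deadweight loss = ½ · (163 - 19) · (157 - 49) = ½ · 144 · 108 = 7776.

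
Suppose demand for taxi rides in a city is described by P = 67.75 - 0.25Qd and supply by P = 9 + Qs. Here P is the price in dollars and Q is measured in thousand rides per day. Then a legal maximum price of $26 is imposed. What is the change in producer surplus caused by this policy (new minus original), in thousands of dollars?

-960

Rearranging demand gives Qd = 271 - 4P; rearranging supply gives Qs = P - 9. Equilibrium: 271 - 4P = P - 9, so 280 = 5P and P* = 56, Q* = 47.
The ceiling of 26 is below the equilibrium price 56, so it binds.
At P = 26: Qd = 271 - 4·26 = 167 and Qs = 26 - 9 = 17.
Producer surplus without the control is ½ · (56 - 9) · 47 = 1104.5.
With the ceiling, producers sell 17 units at 26, so PS = ½ · (26 - 9) · 17 = 144.5.
Change in producer surplus = 144.5 - 1104.5 = -960.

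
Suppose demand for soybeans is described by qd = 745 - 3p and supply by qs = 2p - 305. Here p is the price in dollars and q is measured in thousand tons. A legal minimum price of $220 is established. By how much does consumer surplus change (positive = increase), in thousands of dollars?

-1000

Setting quantity demanded equal to quantity supplied, 745 - 3p = 2p - 305, gives p* = 210 and q* = 115.
Because the floor (220) lies above the market-clearing price, it is binding.
At p = 220: qd = 745 - 3·220 = 85 and qs = 2·220 - 305 = 135.
Consumer surplus without the control is ½ · (745/3 - 210) · 115 = 13225/6.
With the floor, consumers buy 85 units at 220, so CS = ½ · (745/3 - 220) · 85 = 7225/6.
Change in consumer surplus = 7225/6 - 13225/6 = -1000.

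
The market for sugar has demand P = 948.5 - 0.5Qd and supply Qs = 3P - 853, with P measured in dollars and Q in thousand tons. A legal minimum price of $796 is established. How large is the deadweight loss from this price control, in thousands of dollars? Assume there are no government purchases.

100860

Rearranging demand gives Qd = 1897 - 2P. Without the control the market clears where 1897 - 2P = 3P - 853, i.e. P* = 550 and Q* = 797.
Since 796 > 550, the floor is binding.
At P = 796: Qd = 1897 - 2·796 = 305 and Qs = 3·796 - 853 = 1535.
Quantity traded falls to 305. At Q = 305 the demand price is (1897 - 305)/2 = 796 and the supply price is (853 + 305)/3 = 386.
Deadweight loss = ½ · (796 - 386) · (797 - 305) = ½ · 410 · 492 = 100860.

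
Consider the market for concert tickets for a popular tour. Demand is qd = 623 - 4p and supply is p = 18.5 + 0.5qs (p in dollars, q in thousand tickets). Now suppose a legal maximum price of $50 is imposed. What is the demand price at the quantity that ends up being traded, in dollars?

140

Rearranging supply gives qs = 2p - 37. Without the control the market clears where 623 - 4p = 2p - 37, i.e. p* = 110 and q* = 183.
Because the ceiling (50) lies below the market-clearing price, it is binding.
At p = 50: qd = 623 - 4·50 = 423 and qs = 2·50 - 37 = 63.
Only 63 units reach the market. On the demand curve, the marginal buyer's willingness to pay at q = 63 is (623 - 63)/4 = 140.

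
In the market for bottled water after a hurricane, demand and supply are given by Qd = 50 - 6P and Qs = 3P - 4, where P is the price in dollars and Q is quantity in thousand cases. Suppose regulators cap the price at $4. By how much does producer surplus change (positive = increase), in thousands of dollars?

Without the control the market clears where 50 - 6P = 3P - 4, i.e. P* = 6 and Q* = 14.
Since 4 < 6, the ceiling is binding.
At P = 4: Qd = 50 - 6·4 = 26 and Qs = 3·4 - 4 = 8.
Producer surplus without the control is ½ · (6 - 4/3) · 14 = 98/3.
With the ceiling, producers sell 8 units at 4, so PS = ½ · (4 - 4/3) · 8 = 32/3.
Change in producer surplus = 32/3 - 98/3 = -22.

-22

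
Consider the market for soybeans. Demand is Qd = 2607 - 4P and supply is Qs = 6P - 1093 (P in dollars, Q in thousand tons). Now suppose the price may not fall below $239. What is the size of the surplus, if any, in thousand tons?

0

Setting quantity demanded equal to quantity supplied, 2607 - 4P = 6P - 1093, gives P* = 370 and Q* = 1127.
The floor of 239 is below the equilibrium price 370, so it is not binding; the market clears at P* = 370, Q* = 1127.
Since the control does not bind, there is no surplus.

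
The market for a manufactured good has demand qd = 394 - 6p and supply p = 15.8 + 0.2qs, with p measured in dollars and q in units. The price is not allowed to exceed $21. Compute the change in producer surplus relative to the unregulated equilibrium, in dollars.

Rearranging supply gives qs = 5p - 79. Without the control the market clears where 394 - 6p = 5p - 79, i.e. p* = 43 and q* = 136.
The ceiling of 21 is below the equilibrium price 43, so it binds.
At p = 21: qd = 394 - 6·21 = 268 and qs = 5·21 - 79 = 26.
Producer surplus without the control is ½ · (43 - 15.8) · 136 = 1849.6.
With the ceiling, producers sell 26 units at 21, so PS = ½ · (21 - 15.8) · 26 = 67.6.
Change in producer surplus = 67.6 - 1849.6 = -1782.

-1782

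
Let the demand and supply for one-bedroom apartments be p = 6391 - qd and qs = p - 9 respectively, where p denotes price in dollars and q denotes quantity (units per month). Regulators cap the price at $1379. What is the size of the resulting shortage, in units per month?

Rearranging demand gives qd = 6391 - p. Setting quantity demanded equal to quantity supplied, 6391 - p = p - 9, gives p* = 3200 and q* = 3191.
Because the ceiling (1379) lies below the market-clearing price, it is binding.
At p = 1379: qd = 6391 - 1379 = 5012 and qs = 1379 - 9 = 1370.
Shortage = qd - qs = 5012 - 1370 = 3642.

3642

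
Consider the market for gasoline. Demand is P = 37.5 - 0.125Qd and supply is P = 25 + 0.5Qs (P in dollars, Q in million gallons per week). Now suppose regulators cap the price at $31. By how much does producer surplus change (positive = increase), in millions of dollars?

-64

Rearranging demand gives Qd = 300 - 8P; rearranging supply gives Qs = 2P - 50. Setting quantity demanded equal to quantity supplied, 300 - 8P = 2P - 50, gives P* = 35 and Q* = 20.
Because the ceiling (31) lies below the market-clearing price, it is binding.
At P = 31: Qd = 300 - 8·31 = 52 and Qs = 2·31 - 50 = 12.
Producer surplus without the control is ½ · (35 - 25) · 20 = 100.
With the ceiling, producers sell 12 units at 31, so PS = ½ · (31 - 25) · 12 = 36.
Change in producer surplus = 36 - 100 = -64.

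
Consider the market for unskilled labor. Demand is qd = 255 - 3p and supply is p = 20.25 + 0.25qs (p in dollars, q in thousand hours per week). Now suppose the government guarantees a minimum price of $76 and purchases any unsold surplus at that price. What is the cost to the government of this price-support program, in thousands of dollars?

14896

Rearranging supply gives qs = 4p - 81. Without the control the market clears where 255 - 3p = 4p - 81, i.e. p* = 48 and q* = 111.
Since 76 > 48, the floor is binding.
At p = 76: qd = 255 - 3·76 = 27 and qs = 4·76 - 81 = 223.
Surplus = qs - qd = 196.
Government expenditure = surplus × support price = 196 × 76 = 14896.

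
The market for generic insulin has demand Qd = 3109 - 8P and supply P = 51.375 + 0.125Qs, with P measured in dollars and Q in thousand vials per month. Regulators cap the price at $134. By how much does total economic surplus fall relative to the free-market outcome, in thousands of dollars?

Rearranging supply gives Qs = 8P - 411. Equilibrium: 3109 - 8P = 8P - 411, so 3520 = 16P and P* = 220, Q* = 1349.
Because the ceiling (134) lies below the market-clearing price, it is binding.
At P = 134: Qd = 3109 - 8·134 = 2037 and Qs = 8·134 - 411 = 661.
Quantity traded falls to 661. At Q = 661 the demand price is (3109 - 661)/8 = 306 and the supply price is (411 + 661)/8 = 134.
Deadweight loss = ½ · (306 - 134) · (1349 - 661) = ½ · 172 · 688 = 59168.

59168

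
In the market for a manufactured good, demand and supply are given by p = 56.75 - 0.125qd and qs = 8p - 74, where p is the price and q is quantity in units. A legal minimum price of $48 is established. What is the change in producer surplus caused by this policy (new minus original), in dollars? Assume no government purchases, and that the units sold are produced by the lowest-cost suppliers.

150

Rearranging demand gives qd = 454 - 8p. Equilibrium: 454 - 8p = 8p - 74, so 528 = 16p and p* = 33, q* = 190.
Because the floor (48) lies above the market-clearing price, it is binding.
At p = 48: qd = 454 - 8·48 = 70 and qs = 8·48 - 74 = 310.
Producer surplus without the control is ½ · (33 - 9.25) · 190 = 2256.25.
With the floor, 70 units are sold at 48. The supply price at q = 70 is 18, so PS = ½ · [(48 - 9.25) + (48 - 18)] · 70 = 2406.25.
Change in producer surplus = 2406.25 - 2256.25 = 150.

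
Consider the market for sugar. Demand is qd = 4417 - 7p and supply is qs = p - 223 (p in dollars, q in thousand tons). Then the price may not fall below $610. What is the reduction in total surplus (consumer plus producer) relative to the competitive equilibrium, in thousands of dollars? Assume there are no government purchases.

Without the control the market clears where 4417 - 7p = p - 223, i.e. p* = 580 and q* = 357.
The floor of 610 is above the equilibrium price 580, so it binds.
At p = 610: qd = 4417 - 7·610 = 147 and qs = 610 - 223 = 387.
Quantity traded falls to 147. At q = 147 the demand price is (4417 - 147)/7 = 610 and the supply price is 223 + 147 = 370.
Deadweight loss = ½ · (610 - 370) · (357 - 147) = ½ · 240 · 210 = 25200.

25200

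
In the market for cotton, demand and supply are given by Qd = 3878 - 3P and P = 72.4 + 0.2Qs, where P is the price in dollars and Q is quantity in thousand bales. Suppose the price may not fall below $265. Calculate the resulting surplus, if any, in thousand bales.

Rearranging supply gives Qs = 5P - 362. Setting quantity demanded equal to quantity supplied, 3878 - 3P = 5P - 362, gives P* = 530 and Q* = 2288.
The floor of 265 is below the equilibrium price 530, so it is not binding; the market clears at P* = 530, Q* = 2288.
Since the control does not bind, there is no surplus.

0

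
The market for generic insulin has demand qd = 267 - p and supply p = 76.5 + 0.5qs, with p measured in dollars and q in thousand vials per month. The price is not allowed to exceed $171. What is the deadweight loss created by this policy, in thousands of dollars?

Rearranging supply gives qs = 2p - 153. In a free market, 267 - p = 2p - 153 gives the equilibrium p* = 140, q* = 127.
Since 171 is above p* = 140, the ceiling does not bind and the free-market outcome prevails.
Since the control does not bind, no trades are prevented and deadweight loss is zero.

0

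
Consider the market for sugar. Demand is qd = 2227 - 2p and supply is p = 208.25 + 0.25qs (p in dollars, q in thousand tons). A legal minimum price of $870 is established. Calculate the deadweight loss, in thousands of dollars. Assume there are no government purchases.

194400

Rearranging supply gives qs = 4p - 833. Setting quantity demanded equal to quantity supplied, 2227 - 2p = 4p - 833, gives p* = 510 and q* = 1207.
Since 870 > 510, the floor is binding.
At p = 870: qd = 2227 - 2·870 = 487 and qs = 4·870 - 833 = 2647.
Quantity traded falls to 487. At q = 487 the demand price is (2227 - 487)/2 = 870 and the supply price is (833 + 487)/4 = 330.
Deadweight loss = ½ · (870 - 330) · (1207 - 487) = ½ · 540 · 720 = 194400.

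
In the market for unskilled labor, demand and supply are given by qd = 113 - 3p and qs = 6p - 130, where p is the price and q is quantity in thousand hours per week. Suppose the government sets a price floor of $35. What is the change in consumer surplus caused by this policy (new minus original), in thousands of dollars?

-160

Equilibrium: 113 - 3p = 6p - 130, so 243 = 9p and p* = 27, q* = 32.
The floor of 35 is above the equilibrium price 27, so it binds.
At p = 35: qd = 113 - 3·35 = 8 and qs = 6·35 - 130 = 80.
Consumer surplus without the control is ½ · (113/3 - 27) · 32 = 512/3.
With the floor, consumers buy 8 units at 35, so CS = ½ · (113/3 - 35) · 8 = 32/3.
Change in consumer surplus = 32/3 - 512/3 = -160.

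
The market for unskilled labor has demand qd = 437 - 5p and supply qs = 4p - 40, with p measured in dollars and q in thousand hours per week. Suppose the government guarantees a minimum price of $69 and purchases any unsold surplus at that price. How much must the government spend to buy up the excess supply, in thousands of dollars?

9936

In a free market, 437 - 5p = 4p - 40 gives the equilibrium p* = 53, q* = 172.
Since 69 > 53, the floor is binding.
At p = 69: qd = 437 - 5·69 = 92 and qs = 4·69 - 40 = 236.
Surplus = qs - qd = 144.
Government expenditure = surplus × support price = 144 × 69 = 9936.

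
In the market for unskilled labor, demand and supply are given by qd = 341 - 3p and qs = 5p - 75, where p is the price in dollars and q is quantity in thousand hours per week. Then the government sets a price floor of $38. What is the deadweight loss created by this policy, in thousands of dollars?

0

Without the control the market clears where 341 - 3p = 5p - 75, i.e. p* = 52 and q* = 185.
Since 38 is below p* = 52, the floor does not bind and the free-market outcome prevails.
Since the control does not bind, no trades are prevented and deadweight loss is zero.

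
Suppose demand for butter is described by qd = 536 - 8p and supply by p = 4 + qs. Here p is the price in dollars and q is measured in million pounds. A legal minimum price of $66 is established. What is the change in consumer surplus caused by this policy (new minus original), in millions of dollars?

Rearranging supply gives qs = p - 4. Without the control the market clears where 536 - 8p = p - 4, i.e. p* = 60 and q* = 56.
Since 66 > 60, the floor is binding.
At p = 66: qd = 536 - 8·66 = 8 and qs = 66 - 4 = 62.
Consumer surplus without the control is ½ · (67 - 60) · 56 = 196.
With the floor, consumers buy 8 units at 66, so CS = ½ · (67 - 66) · 8 = 4.
Change in consumer surplus = 4 - 196 = -192.

-192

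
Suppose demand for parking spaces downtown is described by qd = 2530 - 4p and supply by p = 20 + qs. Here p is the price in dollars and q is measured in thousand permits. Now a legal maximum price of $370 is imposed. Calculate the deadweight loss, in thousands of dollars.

12250

Rearranging supply gives qs = p - 20. Without the control the market clears where 2530 - 4p = p - 20, i.e. p* = 510 and q* = 490.
The ceiling of 370 is below the equilibrium price 510, so it binds.
At p = 370: qd = 2530 - 4·370 = 1050 and qs = 370 - 20 = 350.
Quantity traded falls to 350. At q = 350 the demand price is (2530 - 350)/4 = 545 and the supply price is 20 + 350 = 370.
Deadweight loss = ½ · (545 - 370) · (490 - 350) = ½ · 175 · 140 = 12250.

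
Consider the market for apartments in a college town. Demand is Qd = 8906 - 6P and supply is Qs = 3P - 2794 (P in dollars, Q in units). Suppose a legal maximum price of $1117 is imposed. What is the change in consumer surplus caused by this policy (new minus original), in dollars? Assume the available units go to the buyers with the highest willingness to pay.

Setting quantity demanded equal to quantity supplied, 8906 - 6P = 3P - 2794, gives P* = 1300 and Q* = 1106.
Since 1117 < 1300, the ceiling is binding.
At P = 1117: Qd = 8906 - 6·1117 = 2204 and Qs = 3·1117 - 2794 = 557.
Consumer surplus without the control is ½ · (4453/3 - 1300) · 1106 = 305809/3.
With the ceiling, 557 units are sold at 1117 (assume they go to the highest-value buyers). The demand price at Q = 557 is 1391.5, so CS = ½ · [(4453/3 - 1117) + (1391.5 - 1117)] · 557 = 2145007/12.
Change in consumer surplus = 2145007/12 - 305809/3 = 76814.25.

76814.25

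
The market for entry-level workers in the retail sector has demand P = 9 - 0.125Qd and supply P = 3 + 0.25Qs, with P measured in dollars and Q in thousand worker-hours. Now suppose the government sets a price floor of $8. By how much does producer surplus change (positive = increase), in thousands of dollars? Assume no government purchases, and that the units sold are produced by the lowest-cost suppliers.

0

Rearranging demand gives Qd = 72 - 8P; rearranging supply gives Qs = 4P - 12. Equilibrium: 72 - 8P = 4P - 12, so 84 = 12P and P* = 7, Q* = 16.
Because the floor (8) lies above the market-clearing price, it is binding.
At P = 8: Qd = 72 - 8·8 = 8 and Qs = 4·8 - 12 = 20.
Producer surplus without the control is ½ · (7 - 3) · 16 = 32.
With the floor, 8 units are sold at 8. The supply price at Q = 8 is 5, so PS = ½ · [(8 - 3) + (8 - 5)] · 8 = 32.
Change in producer surplus = 32 - 32 = 0.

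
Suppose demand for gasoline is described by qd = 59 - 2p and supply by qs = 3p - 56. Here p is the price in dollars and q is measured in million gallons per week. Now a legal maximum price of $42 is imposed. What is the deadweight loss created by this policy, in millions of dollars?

0

Equilibrium: 59 - 2p = 3p - 56, so 115 = 5p and p* = 23, q* = 13.
The ceiling of 42 is above the equilibrium price 23, so it is not binding; the market clears at p* = 23, q* = 13.
Since the control does not bind, no trades are prevented and deadweight loss is zero.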